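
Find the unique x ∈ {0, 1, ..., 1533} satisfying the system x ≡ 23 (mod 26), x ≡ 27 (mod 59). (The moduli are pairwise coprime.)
The moduli 26, 59 are pairwise coprime, so by the CRT there is a unique solution mod 26·59 = 1534.
Solve by successive substitution. Start with x ≡ 23 (mod 26).
  Combine with x ≡ 27 (mod 59): write x = 23 + 26·t and require 23 + 26·t ≡ 27 (mod 59), i.e. 26·t ≡ 27 − 23 ≡ 4 (mod 59). Since 26^(−1) ≡ 25 (mod 59), t ≡ 25·4 ≡ 41 (mod 59). So x ≡ 23 + 26·41 = 1089 (mod 1534).
Unique solution in [0, 1534): x = 1089.

Final answer: x ≡ 1089 (mod 1534); the representative in [0, 1534) is 1089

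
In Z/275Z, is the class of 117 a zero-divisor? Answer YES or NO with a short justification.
NO

gcd(117, 275) = 1, so 117 is a unit in Z/275Z (it has a multiplicative inverse). A unit cannot be a zero-divisor: if 117·b ≡ 0 then multiplying both sides by 117^(−1) gives b ≡ 0. So 117 is not a zero-divisor.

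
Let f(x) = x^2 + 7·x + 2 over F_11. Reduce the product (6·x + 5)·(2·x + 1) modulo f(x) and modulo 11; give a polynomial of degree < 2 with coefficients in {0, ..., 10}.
Multiply as integer polynomials: a · b = 12·x^2 + 16·x + 5. Reducing coefficients mod 11: a · b ≡ x^2 + 5·x + 5. Now divide by f(x) = x^2 + 7·x + 2 in F_11[x], eliminating the leading term at each step:
  leading term x^2: subtract (1)·f(x) = x^2 + 7·x + 2, leaving 9·x + 3 (coefficients mod 11)
The degree is now < 2, so this is the remainder. Hence a · b ≡ 9·x + 3 in F_11[x]/(f).

Final answer: a · b ≡ 9·x + 3 (mod f(x))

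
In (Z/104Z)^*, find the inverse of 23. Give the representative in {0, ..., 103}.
Apply the extended Euclidean algorithm to (104, 23), tracking rows (r, s, t) with s·104 + t·23 = r. Each division r_prev = q·r_cur + r_new produces the new row as (previous row) − q·(current row):
  row A: (104, 1, 0)   [1·104 + 0·23 = 104]
  row B: (23, 0, 1)   [0·104 + 1·23 = 23]
  104 = 4·23 + 12   → row C = row A − 4·row B = (12, 1, −4)   [check: 1·104 − 4·23 = 12]
  23 = 1·12 + 11   → row D = row B − 1·row C = (11, −1, 5)   [check: −1·104 + 5·23 = 11]
  12 = 1·11 + 1   → row E = row C − 1·row D = (1, 2, −9)   [check: 2·104 − 9·23 = 1]
  11 = 11·1 + 0   → remainder 0, stop. gcd = 1 (last nonzero row E).
The gcd is 1, so 23 is invertible mod 104. The last nonzero row gives 2·104 − 9·23 = 1, so t = −9. So 23^(−1) ≡ −9 ≡ 95 (mod 104). Verify: 23 · 95 = 2185 ≡ 1 (mod 104). ✓

Final answer: 23^(−1) ≡ 95 (mod 104)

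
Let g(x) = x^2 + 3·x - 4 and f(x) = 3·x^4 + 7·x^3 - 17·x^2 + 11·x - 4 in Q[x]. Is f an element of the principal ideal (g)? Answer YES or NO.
In Q[x] the ideal (g) consists of all multiples of g, so f ∈ (g) iff g | f, i.e. iff the remainder of f on division by g is 0. Divide f by g (g is monic, so eliminate the leading term of the running remainder at each step):
  leading term 3·x^4: subtract (3·x^2)·g(x) = 3·x^4 + 9·x^3 - 12·x^2, leaving -2·x^3 - 5·x^2 + 11·x - 4
  leading term -2·x^3: subtract (-2·x)·g(x) = -2·x^3 - 6·x^2 + 8·x, leaving x^2 + 3·x - 4
  leading term x^2: subtract (1)·g(x) = x^2 + 3·x - 4, leaving 0
The remainder is 0, so f(x) = g(x) · h(x) with h(x) = 3·x^2 - 2·x + 1. Hence g | f, i.e. f ∈ (g).

Final answer: YES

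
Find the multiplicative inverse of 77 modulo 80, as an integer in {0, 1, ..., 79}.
Apply the extended Euclidean algorithm to (80, 77), tracking rows (r, s, t) with s·80 + t·77 = r. Each division r_prev = q·r_cur + r_new produces the new row as (previous row) − q·(current row):
  row A: (80, 1, 0)   [1·80 + 0·77 = 80]
  row B: (77, 0, 1)   [0·80 + 1·77 = 77]
  80 = 1·77 + 3   → row C = row A − 1·row B = (3, 1, −1)   [check: 1·80 − 1·77 = 3]
  77 = 25·3 + 2   → row D = row B − 25·row C = (2, −25, 26)   [check: −25·80 + 26·77 = 2]
  3 = 1·2 + 1   → row E = row C − 1·row D = (1, 26, −27)   [check: 26·80 − 27·77 = 1]
  2 = 2·1 + 0   → remainder 0, stop. gcd = 1 (last nonzero row E).
The gcd is 1, so 77 is invertible mod 80. The last nonzero row gives 26·80 − 27·77 = 1, so t = −27. So 77^(−1) ≡ −27 ≡ 53 (mod 80). Verify: 77 · 53 = 4081 ≡ 1 (mod 80). ✓

Final answer: 77^(−1) ≡ 53 (mod 80)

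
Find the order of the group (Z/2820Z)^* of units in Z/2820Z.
(Z/2820Z)^* consists of the classes a with gcd(a, 2820) = 1, so its order is φ(2820). φ is multiplicative, with φ(p^e) = p^e − p^(e−1). Factorise 2820 = 2^2 · 3 · 5 · 47. Then
  φ(2820) = (2^2 − 2^1) · (3 − 1) · (5 − 1) · (47 − 1) = 2 · 2 · 4 · 46 = 736.
Thus |(Z/2820Z)^*| = 736.

Final answer: |(Z/2820Z)^*| = 736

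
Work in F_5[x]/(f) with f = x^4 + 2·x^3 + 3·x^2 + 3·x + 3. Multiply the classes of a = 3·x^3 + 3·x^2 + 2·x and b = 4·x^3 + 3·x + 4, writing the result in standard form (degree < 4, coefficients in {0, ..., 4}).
a · b ≡ x^3 + 3·x^2 + 4·x (mod f(x))

Multiply as integer polynomials: a · b = 12·x^6 + 12·x^5 + 17·x^4 + 21·x^3 + 18·x^2 + 8·x. Reducing coefficients mod 5: a · b ≡ 2·x^6 + 2·x^5 + 2·x^4 + x^3 + 3·x^2 + 3·x. Now divide by f(x) = x^4 + 2·x^3 + 3·x^2 + 3·x + 3 in F_5[x], eliminating the leading term at each step:
  leading term 2·x^6: subtract (2·x^2)·f(x) = 2·x^6 + 4·x^5 + x^4 + x^3 + x^2, leaving 3·x^5 + x^4 + 2·x^2 + 3·x (coefficients mod 5)
  leading term 3·x^5: subtract (3·x)·f(x) = 3·x^5 + x^4 + 4·x^3 + 4·x^2 + 4·x, leaving x^3 + 3·x^2 + 4·x (coefficients mod 5)
The degree is now < 4, so this is the remainder. Hence a · b ≡ x^3 + 3·x^2 + 4·x in F_5[x]/(f).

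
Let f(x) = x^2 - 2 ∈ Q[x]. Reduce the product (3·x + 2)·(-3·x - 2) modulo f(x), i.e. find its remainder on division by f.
a · b ≡ -12·x - 22 (mod f(x))

First multiply in Q[x] without reducing: a · b = -9·x^2 - 12·x - 4. Now divide by f(x) = x^2 - 2, eliminating the leading term at each step:
  leading term -9·x^2: subtract (-9)·f(x) = 18 - 9·x^2, leaving -12·x - 22
The degree is now < 2, so this is the remainder. Hence a · b ≡ -12·x - 22 in Q[x]/(f).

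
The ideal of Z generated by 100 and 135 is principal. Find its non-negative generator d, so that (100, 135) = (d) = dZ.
(100, 135) = (5); d = 5

In the PID Z, (a, b) is generated by gcd(a, b). Compute gcd(135, 100) with the extended Euclidean algorithm, tracking rows (r, s, t) with s·135 + t·100 = r:
  row A: (135, 1, 0)   [1·135 + 0·100 = 135]
  row B: (100, 0, 1)   [0·135 + 1·100 = 100]
  135 = 1·100 + 35   → row C = row A − 1·row B = (35, 1, −1)   [check: 1·135 − 1·100 = 35]
  100 = 2·35 + 30   → row D = row B − 2·row C = (30, −2, 3)   [check: −2·135 + 3·100 = 30]
  35 = 1·30 + 5   → row E = row C − 1·row D = (5, 3, −4)   [check: 3·135 − 4·100 = 5]
  30 = 6·5 + 0   → remainder 0, stop. gcd = 5 (last nonzero row E).
So gcd(100, 135) = 5, with Bézout identity 3·135 − 4·100 = 5. Containment (⊇): the Bézout identity exhibits 5 as an element of (100, 135), giving (5) ⊆ (100, 135). Containment (⊆): since 5 | 100 and 5 | 135 (100 = 5·20, 135 = 5·27), every Z-linear combination of 100 and 135 is divisible by 5, so (100, 135) ⊆ (5). Therefore (100, 135) = (5), d = 5.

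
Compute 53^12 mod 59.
51

Use repeated squaring. Binary(12) = 1100. Walk through the bits of the exponent 12 left-to-right: at each bit after the leading one, square the running value, then multiply by 53 if the bit is 1 (always reducing mod 59):
  bit 1 = 1 (leading): start with 53.
  bit 2 = 1: square 53^2 = 2809 ≡ 36; bit is 1, so multiply 36·53 = 1908 ≡ 20 (mod 59).
  bit 3 = 0: square 20^2 = 400 ≡ 46 (mod 59).
  bit 4 = 0: square 46^2 = 2116 ≡ 51 (mod 59).
Final value: 53^12 ≡ 51 (mod 59).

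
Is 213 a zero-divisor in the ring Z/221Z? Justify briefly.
gcd(213, 221) = 1, so 213 is a unit in Z/221Z (it has a multiplicative inverse). A unit cannot be a zero-divisor: if 213·b ≡ 0 then multiplying both sides by 213^(−1) gives b ≡ 0. So 213 is not a zero-divisor.

Final answer: NO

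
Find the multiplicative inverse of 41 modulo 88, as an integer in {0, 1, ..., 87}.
41^(−1) ≡ 73 (mod 88)

Apply the extended Euclidean algorithm to (88, 41), tracking rows (r, s, t) with s·88 + t·41 = r. Each division r_prev = q·r_cur + r_new produces the new row as (previous row) − q·(current row):
  row A: (88, 1, 0)   [1·88 + 0·41 = 88]
  row B: (41, 0, 1)   [0·88 + 1·41 = 41]
  88 = 2·41 + 6   → row C = row A − 2·row B = (6, 1, −2)   [check: 1·88 − 2·41 = 6]
  41 = 6·6 + 5   → row D = row B − 6·row C = (5, −6, 13)   [check: −6·88 + 13·41 = 5]
  6 = 1·5 + 1   → row E = row C − 1·row D = (1, 7, −15)   [check: 7·88 − 15·41 = 1]
  5 = 5·1 + 0   → remainder 0, stop. gcd = 1 (last nonzero row E).
The gcd is 1, so 41 is invertible mod 88. The last nonzero row gives 7·88 − 15·41 = 1, so t = −15. So 41^(−1) ≡ −15 ≡ 73 (mod 88). Verify: 41 · 73 = 2993 ≡ 1 (mod 88). ✓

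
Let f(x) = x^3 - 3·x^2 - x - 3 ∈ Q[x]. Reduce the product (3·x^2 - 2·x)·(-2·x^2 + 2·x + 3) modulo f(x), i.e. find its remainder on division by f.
a · b ≡ -25·x^2 - 32·x - 24 (mod f(x))

First multiply in Q[x] without reducing: a · b = -6·x^4 + 10·x^3 + 5·x^2 - 6·x. Now divide by f(x) = x^3 - 3·x^2 - x - 3, eliminating the leading term at each step:
  leading term -6·x^4: subtract (-6·x)·f(x) = -6·x^4 + 18·x^3 + 6·x^2 + 18·x, leaving -8·x^3 - x^2 - 24·x
  leading term -8·x^3: subtract (-8)·f(x) = -8·x^3 + 24·x^2 + 8·x + 24, leaving -25·x^2 - 32·x - 24
The degree is now < 3, so this is the remainder. Hence a · b ≡ -25·x^2 - 32·x - 24 in Q[x]/(f).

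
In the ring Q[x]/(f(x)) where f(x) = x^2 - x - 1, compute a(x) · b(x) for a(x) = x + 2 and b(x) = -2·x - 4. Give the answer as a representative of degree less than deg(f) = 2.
a · b ≡ -10·x - 10 (mod f(x))

First multiply in Q[x] without reducing: a · b = -2·x^2 - 8·x - 8. Now divide by f(x) = x^2 - x - 1, eliminating the leading term at each step:
  leading term -2·x^2: subtract (-2)·f(x) = -2·x^2 + 2·x + 2, leaving -10·x - 10
The degree is now < 2, so this is the remainder. Hence a · b ≡ -10·x - 10 in Q[x]/(f).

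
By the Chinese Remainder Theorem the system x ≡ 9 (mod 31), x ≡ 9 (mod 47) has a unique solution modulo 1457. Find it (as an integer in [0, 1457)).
The moduli 31, 47 are pairwise coprime, so by the CRT there is a unique solution mod 31·47 = 1457.
Solve by successive substitution. Start with x ≡ 9 (mod 31).
  Combine with x ≡ 9 (mod 47): write x = 9 + 31·t and require 9 + 31·t ≡ 9 (mod 47), i.e. 31·t ≡ 9 − 9 ≡ 0 (mod 47). Since 31^(−1) ≡ 44 (mod 47), t ≡ 44·0 ≡ 0 (mod 47). So x ≡ 9 + 31·0 = 9 (mod 1457).
Unique solution in [0, 1457): x = 9.

Final answer: x ≡ 9 (mod 1457); the representative in [0, 1457) is 9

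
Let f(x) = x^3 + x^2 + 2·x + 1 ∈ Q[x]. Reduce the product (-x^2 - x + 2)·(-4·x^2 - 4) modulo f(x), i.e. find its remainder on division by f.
a · b ≡ -12·x^2 - 8 (mod f(x))

First multiply in Q[x] without reducing: a · b = 4·x^4 + 4·x^3 - 4·x^2 + 4·x - 8. Now divide by f(x) = x^3 + x^2 + 2·x + 1, eliminating the leading term at each step:
  leading term 4·x^4: subtract (4·x)·f(x) = 4·x^4 + 4·x^3 + 8·x^2 + 4·x, leaving -12·x^2 - 8
The degree is now < 3, so this is the remainder. Hence a · b ≡ -12·x^2 - 8 in Q[x]/(f).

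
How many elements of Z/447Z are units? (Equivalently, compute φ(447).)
Z/447Z has φ(447) = 296 units

An element a ∈ Z/447Z is a unit iff gcd(a, 447) = 1, so the number of units is φ(447). φ is multiplicative, with φ(p^e) = p^e − p^(e−1). Factorise 447 = 3 · 149. Then
  φ(447) = (3 − 1) · (149 − 1) = 2 · 148 = 296.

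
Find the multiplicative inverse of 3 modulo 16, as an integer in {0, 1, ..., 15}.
3^(−1) ≡ 11 (mod 16)

Apply the extended Euclidean algorithm to (16, 3), tracking rows (r, s, t) with s·16 + t·3 = r. Each division r_prev = q·r_cur + r_new produces the new row as (previous row) − q·(current row):
  row A: (16, 1, 0)   [1·16 + 0·3 = 16]
  row B: (3, 0, 1)   [0·16 + 1·3 = 3]
  16 = 5·3 + 1   → row C = row A − 5·row B = (1, 1, −5)   [check: 1·16 − 5·3 = 1]
  3 = 3·1 + 0   → remainder 0, stop. gcd = 1 (last nonzero row C).
The gcd is 1, so 3 is invertible mod 16. The last nonzero row gives 1·16 − 5·3 = 1, so t = −5. So 3^(−1) ≡ −5 ≡ 11 (mod 16). Verify: 3 · 11 = 33 ≡ 1 (mod 16). ✓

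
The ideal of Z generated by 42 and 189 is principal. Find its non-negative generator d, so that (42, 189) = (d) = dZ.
(42, 189) = (21); d = 21

In the PID Z, (a, b) is generated by gcd(a, b). Compute gcd(189, 42) with the extended Euclidean algorithm, tracking rows (r, s, t) with s·189 + t·42 = r:
  row A: (189, 1, 0)   [1·189 + 0·42 = 189]
  row B: (42, 0, 1)   [0·189 + 1·42 = 42]
  189 = 4·42 + 21   → row C = row A − 4·row B = (21, 1, −4)   [check: 1·189 − 4·42 = 21]
  42 = 2·21 + 0   → remainder 0, stop. gcd = 21 (last nonzero row C).
So gcd(42, 189) = 21, with Bézout identity 1·189 − 4·42 = 21. Containment (⊇): the Bézout identity exhibits 21 as an element of (42, 189), giving (21) ⊆ (42, 189). Containment (⊆): since 21 | 42 and 21 | 189 (42 = 21·2, 189 = 21·9), every Z-linear combination of 42 and 189 is divisible by 21, so (42, 189) ⊆ (21). Therefore (42, 189) = (21), d = 21.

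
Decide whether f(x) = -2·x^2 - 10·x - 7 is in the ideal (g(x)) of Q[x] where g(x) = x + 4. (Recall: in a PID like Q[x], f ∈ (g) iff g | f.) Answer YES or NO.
In Q[x] the ideal (g) consists of all multiples of g, so f ∈ (g) iff g | f, i.e. iff the remainder of f on division by g is 0. Divide f by g (g is monic, so eliminate the leading term of the running remainder at each step):
  leading term -2·x^2: subtract (-2·x)·g(x) = -2·x^2 - 8·x, leaving -2·x - 7
  leading term -2·x: subtract (-2)·g(x) = -2·x - 8, leaving 1
The remainder r(x) = 1 ≠ 0 (and deg r < deg g), so g ∤ f, i.e. f ∉ (g).

Final answer: NO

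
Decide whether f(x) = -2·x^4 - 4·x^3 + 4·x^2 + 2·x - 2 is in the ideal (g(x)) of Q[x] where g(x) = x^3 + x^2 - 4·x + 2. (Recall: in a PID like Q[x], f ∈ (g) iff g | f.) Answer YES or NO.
NO

In Q[x] the ideal (g) consists of all multiples of g, so f ∈ (g) iff g | f, i.e. iff the remainder of f on division by g is 0. Divide f by g (g is monic, so eliminate the leading term of the running remainder at each step):
  leading term -2·x^4: subtract (-2·x)·g(x) = -2·x^4 - 2·x^3 + 8·x^2 - 4·x, leaving -2·x^3 - 4·x^2 + 6·x - 2
  leading term -2·x^3: subtract (-2)·g(x) = -2·x^3 - 2·x^2 + 8·x - 4, leaving -2·x^2 - 2·x + 2
The remainder r(x) = -2·x^2 - 2·x + 2 ≠ 0 (and deg r < deg g), so g ∤ f, i.e. f ∉ (g).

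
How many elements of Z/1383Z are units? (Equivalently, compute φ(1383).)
An element a ∈ Z/1383Z is a unit iff gcd(a, 1383) = 1, so the number of units is φ(1383). φ is multiplicative, with φ(p^e) = p^e − p^(e−1). Factorise 1383 = 3 · 461. Then
  φ(1383) = (3 − 1) · (461 − 1) = 2 · 460 = 920.

Final answer: Z/1383Z has φ(1383) = 920 units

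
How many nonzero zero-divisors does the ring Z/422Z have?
Z/422Z has 211 nonzero zero-divisors

In Z/422Z each nonzero element is either a unit (gcd with 422 is 1) or a zero-divisor (gcd > 1). The number of units is φ(422): factorise 422 = 2 · 211, so φ(422) = (2 − 1) · (211 − 1) = 1 · 210 = 210. The nonzero elements number 422 − 1 = 421. Hence the nonzero zero-divisors number 421 − 210 = 211.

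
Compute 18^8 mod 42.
30

Use repeated squaring. Binary(8) = 1000. Walk through the bits of the exponent 8 left-to-right: at each bit after the leading one, square the running value, then multiply by 18 if the bit is 1 (always reducing mod 42):
  bit 1 = 1 (leading): start with 18.
  bit 2 = 0: square 18^2 = 324 ≡ 30 (mod 42).
  bit 3 = 0: square 30^2 = 900 ≡ 18 (mod 42).
  bit 4 = 0: square 18^2 = 324 ≡ 30 (mod 42).
Final value: 18^8 ≡ 30 (mod 42).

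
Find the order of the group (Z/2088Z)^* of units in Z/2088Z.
(Z/2088Z)^* consists of the classes a with gcd(a, 2088) = 1, so its order is φ(2088). φ is multiplicative, with φ(p^e) = p^e − p^(e−1). Factorise 2088 = 2^3 · 3^2 · 29. Then
  φ(2088) = (2^3 − 2^2) · (3^2 − 3^1) · (29 − 1) = 4 · 6 · 28 = 672.
Thus |(Z/2088Z)^*| = 672.

Final answer: |(Z/2088Z)^*| = 672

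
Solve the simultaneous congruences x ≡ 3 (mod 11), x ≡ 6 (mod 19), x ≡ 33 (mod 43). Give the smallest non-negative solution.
The moduli 11, 19, 43 are pairwise coprime, so by the CRT there is a unique solution mod 11·19·43 = 8987.
Solve by successive substitution. Start with x ≡ 3 (mod 11).
  Combine with x ≡ 6 (mod 19): write x = 3 + 11·t and require 3 + 11·t ≡ 6 (mod 19), i.e. 11·t ≡ 6 − 3 ≡ 3 (mod 19). Since 11^(−1) ≡ 7 (mod 19), t ≡ 7·3 ≡ 2 (mod 19). So x ≡ 3 + 11·2 = 25 (mod 209).
  Combine with x ≡ 33 (mod 43): write x = 25 + 209·t and require 25 + 209·t ≡ 33 (mod 43), i.e. 209·t ≡ 33 − 25 ≡ 8 (mod 43). Since 209^(−1) ≡ 7 (mod 43) (209 ≡ 37 (mod 43)), t ≡ 7·8 ≡ 13 (mod 43). So x ≡ 25 + 209·13 = 2742 (mod 8987).
Unique solution in [0, 8987): x = 2742.

Final answer: x ≡ 2742 (mod 8987); the representative in [0, 8987) is 2742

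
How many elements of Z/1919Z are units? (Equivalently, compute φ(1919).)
Z/1919Z has φ(1919) = 1800 units

An element a ∈ Z/1919Z is a unit iff gcd(a, 1919) = 1, so the number of units is φ(1919). φ is multiplicative, with φ(p^e) = p^e − p^(e−1). Factorise 1919 = 19 · 101. Then
  φ(1919) = (19 − 1) · (101 − 1) = 18 · 100 = 1800.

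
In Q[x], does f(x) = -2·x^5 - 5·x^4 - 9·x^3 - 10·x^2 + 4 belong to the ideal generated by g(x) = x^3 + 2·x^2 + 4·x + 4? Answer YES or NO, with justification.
In Q[x] the ideal (g) consists of all multiples of g, so f ∈ (g) iff g | f, i.e. iff the remainder of f on division by g is 0. Divide f by g (g is monic, so eliminate the leading term of the running remainder at each step):
  leading term -2·x^5: subtract (-2·x^2)·g(x) = -2·x^5 - 4·x^4 - 8·x^3 - 8·x^2, leaving -x^4 - x^3 - 2·x^2 + 4
  leading term -x^4: subtract (-x)·g(x) = -x^4 - 2·x^3 - 4·x^2 - 4·x, leaving x^3 + 2·x^2 + 4·x + 4
  leading term x^3: subtract (1)·g(x) = x^3 + 2·x^2 + 4·x + 4, leaving 0
The remainder is 0, so f(x) = g(x) · h(x) with h(x) = -2·x^2 - x + 1. Hence g | f, i.e. f ∈ (g).

Final answer: YES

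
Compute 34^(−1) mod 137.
34^(−1) ≡ 133 (mod 137)

Apply the extended Euclidean algorithm to (137, 34), tracking rows (r, s, t) with s·137 + t·34 = r. Each division r_prev = q·r_cur + r_new produces the new row as (previous row) − q·(current row):
  row A: (137, 1, 0)   [1·137 + 0·34 = 137]
  row B: (34, 0, 1)   [0·137 + 1·34 = 34]
  137 = 4·34 + 1   → row C = row A − 4·row B = (1, 1, −4)   [check: 1·137 − 4·34 = 1]
  34 = 34·1 + 0   → remainder 0, stop. gcd = 1 (last nonzero row C).
The gcd is 1, so 34 is invertible mod 137. The last nonzero row gives 1·137 − 4·34 = 1, so t = −4. So 34^(−1) ≡ −4 ≡ 133 (mod 137). Verify: 34 · 133 = 4522 ≡ 1 (mod 137). ✓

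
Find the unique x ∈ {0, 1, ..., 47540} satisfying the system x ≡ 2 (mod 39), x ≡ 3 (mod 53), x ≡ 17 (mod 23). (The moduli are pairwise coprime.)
The moduli 39, 53, 23 are pairwise coprime, so by the CRT there is a unique solution mod 39·53·23 = 47541.
Solve by successive substitution. Start with x ≡ 2 (mod 39).
  Combine with x ≡ 3 (mod 53): write x = 2 + 39·t and require 2 + 39·t ≡ 3 (mod 53), i.e. 39·t ≡ 3 − 2 ≡ 1 (mod 53). Since 39^(−1) ≡ 34 (mod 53), t ≡ 34·1 ≡ 34 (mod 53). So x ≡ 2 + 39·34 = 1328 (mod 2067).
  Combine with x ≡ 17 (mod 23): write x = 1328 + 2067·t and require 1328 + 2067·t ≡ 17 (mod 23), i.e. 2067·t ≡ 17 − 1328 ≡ 0 (mod 23). Since 2067^(−1) ≡ 15 (mod 23) (2067 ≡ 20 (mod 23)), t ≡ 15·0 ≡ 0 (mod 23). So x ≡ 1328 + 2067·0 = 1328 (mod 47541).
Unique solution in [0, 47541): x = 1328.

Final answer: x ≡ 1328 (mod 47541); the representative in [0, 47541) is 1328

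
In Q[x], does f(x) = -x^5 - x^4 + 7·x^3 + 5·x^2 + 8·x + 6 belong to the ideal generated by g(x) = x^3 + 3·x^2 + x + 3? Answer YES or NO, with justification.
In Q[x] the ideal (g) consists of all multiples of g, so f ∈ (g) iff g | f, i.e. iff the remainder of f on division by g is 0. Divide f by g (g is monic, so eliminate the leading term of the running remainder at each step):
  leading term -x^5: subtract (-x^2)·g(x) = -x^5 - 3·x^4 - x^3 - 3·x^2, leaving 2·x^4 + 8·x^3 + 8·x^2 + 8·x + 6
  leading term 2·x^4: subtract (2·x)·g(x) = 2·x^4 + 6·x^3 + 2·x^2 + 6·x, leaving 2·x^3 + 6·x^2 + 2·x + 6
  leading term 2·x^3: subtract (2)·g(x) = 2·x^3 + 6·x^2 + 2·x + 6, leaving 0
The remainder is 0, so f(x) = g(x) · h(x) with h(x) = -x^2 + 2·x + 2. Hence g | f, i.e. f ∈ (g).

Final answer: YES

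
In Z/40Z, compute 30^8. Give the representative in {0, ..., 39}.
0

Use repeated squaring. Binary(8) = 1000. Walk through the bits of the exponent 8 left-to-right: at each bit after the leading one, square the running value, then multiply by 30 if the bit is 1 (always reducing mod 40):
  bit 1 = 1 (leading): start with 30.
  bit 2 = 0: square 30^2 = 900 ≡ 20 (mod 40).
  bit 3 = 0: square 20^2 = 400 ≡ 0 (mod 40).
  bit 4 = 0: square 0^2 = 0 (mod 40).
Final value: 30^8 ≡ 0 (mod 40).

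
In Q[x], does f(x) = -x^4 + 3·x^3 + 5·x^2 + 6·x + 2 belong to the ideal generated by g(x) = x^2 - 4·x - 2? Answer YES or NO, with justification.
YES

In Q[x] the ideal (g) consists of all multiples of g, so f ∈ (g) iff g | f, i.e. iff the remainder of f on division by g is 0. Divide f by g (g is monic, so eliminate the leading term of the running remainder at each step):
  leading term -x^4: subtract (-x^2)·g(x) = -x^4 + 4·x^3 + 2·x^2, leaving -x^3 + 3·x^2 + 6·x + 2
  leading term -x^3: subtract (-x)·g(x) = -x^3 + 4·x^2 + 2·x, leaving -x^2 + 4·x + 2
  leading term -x^2: subtract (-1)·g(x) = -x^2 + 4·x + 2, leaving 0
The remainder is 0, so f(x) = g(x) · h(x) with h(x) = -x^2 - x - 1. Hence g | f, i.e. f ∈ (g).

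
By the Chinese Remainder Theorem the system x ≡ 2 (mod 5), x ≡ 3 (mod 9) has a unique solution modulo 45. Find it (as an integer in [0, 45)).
The moduli 5, 9 are pairwise coprime, so by the CRT there is a unique solution mod 5·9 = 45.
Solve by successive substitution. Start with x ≡ 2 (mod 5).
  Combine with x ≡ 3 (mod 9): write x = 2 + 5·t and require 2 + 5·t ≡ 3 (mod 9), i.e. 5·t ≡ 3 − 2 ≡ 1 (mod 9). Since 5^(−1) ≡ 2 (mod 9), t ≡ 2·1 ≡ 2 (mod 9). So x ≡ 2 + 5·2 = 12 (mod 45).
Unique solution in [0, 45): x = 12.

Final answer: x ≡ 12 (mod 45); the representative in [0, 45) is 12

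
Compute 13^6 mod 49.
Use repeated squaring. Binary(6) = 110. Walk through the bits of the exponent 6 left-to-right: at each bit after the leading one, square the running value, then multiply by 13 if the bit is 1 (always reducing mod 49):
  bit 1 = 1 (leading): start with 13.
  bit 2 = 1: square 13^2 = 169 ≡ 22; bit is 1, so multiply 22·13 = 286 ≡ 41 (mod 49).
  bit 3 = 0: square 41^2 = 1681 ≡ 15 (mod 49).
Final value: 13^6 ≡ 15 (mod 49).

Final answer: 15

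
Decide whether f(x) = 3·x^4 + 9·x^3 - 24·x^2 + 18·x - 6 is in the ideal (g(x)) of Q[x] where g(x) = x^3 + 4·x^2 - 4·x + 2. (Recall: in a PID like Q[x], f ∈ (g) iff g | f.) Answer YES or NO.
In Q[x] the ideal (g) consists of all multiples of g, so f ∈ (g) iff g | f, i.e. iff the remainder of f on division by g is 0. Divide f by g (g is monic, so eliminate the leading term of the running remainder at each step):
  leading term 3·x^4: subtract (3·x)·g(x) = 3·x^4 + 12·x^3 - 12·x^2 + 6·x, leaving -3·x^3 - 12·x^2 + 12·x - 6
  leading term -3·x^3: subtract (-3)·g(x) = -3·x^3 - 12·x^2 + 12·x - 6, leaving 0
The remainder is 0, so f(x) = g(x) · h(x) with h(x) = 3·x - 3. Hence g | f, i.e. f ∈ (g).

Final answer: YES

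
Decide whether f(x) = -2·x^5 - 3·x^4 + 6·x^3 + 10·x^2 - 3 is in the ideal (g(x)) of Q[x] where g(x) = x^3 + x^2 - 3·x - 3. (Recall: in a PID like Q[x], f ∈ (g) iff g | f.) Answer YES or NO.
In Q[x] the ideal (g) consists of all multiples of g, so f ∈ (g) iff g | f, i.e. iff the remainder of f on division by g is 0. Divide f by g (g is monic, so eliminate the leading term of the running remainder at each step):
  leading term -2·x^5: subtract (-2·x^2)·g(x) = -2·x^5 - 2·x^4 + 6·x^3 + 6·x^2, leaving -x^4 + 4·x^2 - 3
  leading term -x^4: subtract (-x)·g(x) = -x^4 - x^3 + 3·x^2 + 3·x, leaving x^3 + x^2 - 3·x - 3
  leading term x^3: subtract (1)·g(x) = x^3 + x^2 - 3·x - 3, leaving 0
The remainder is 0, so f(x) = g(x) · h(x) with h(x) = -2·x^2 - x + 1. Hence g | f, i.e. f ∈ (g).

Final answer: YES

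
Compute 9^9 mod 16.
9

Use repeated squaring. Binary(9) = 1001. Walk through the bits of the exponent 9 left-to-right: at each bit after the leading one, square the running value, then multiply by 9 if the bit is 1 (always reducing mod 16):
  bit 1 = 1 (leading): start with 9.
  bit 2 = 0: square 9^2 = 81 ≡ 1 (mod 16).
  bit 3 = 0: square 1^2 = 1 (mod 16).
  bit 4 = 1: square 1^2 = 1; bit is 1, so multiply 1·9 = 9 (mod 16).
Final value: 9^9 ≡ 9 (mod 16).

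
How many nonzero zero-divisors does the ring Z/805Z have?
Z/805Z has 276 nonzero zero-divisors

In Z/805Z each nonzero element is either a unit (gcd with 805 is 1) or a zero-divisor (gcd > 1). The number of units is φ(805): factorise 805 = 5 · 7 · 23, so φ(805) = (5 − 1) · (7 − 1) · (23 − 1) = 4 · 6 · 22 = 528. The nonzero elements number 805 − 1 = 804. Hence the nonzero zero-divisors number 804 − 528 = 276.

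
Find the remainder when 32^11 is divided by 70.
Use repeated squaring. Binary(11) = 1011. Walk through the bits of the exponent 11 left-to-right: at each bit after the leading one, square the running value, then multiply by 32 if the bit is 1 (always reducing mod 70):
  bit 1 = 1 (leading): start with 32.
  bit 2 = 0: square 32^2 = 1024 ≡ 44 (mod 70).
  bit 3 = 1: square 44^2 = 1936 ≡ 46; bit is 1, so multiply 46·32 = 1472 ≡ 2 (mod 70).
  bit 4 = 1: square 2^2 = 4; bit is 1, so multiply 4·32 = 128 ≡ 58 (mod 70).
Final value: 32^11 ≡ 58 (mod 70).

Final answer: 58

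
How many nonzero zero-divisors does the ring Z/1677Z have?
Z/1677Z has 668 nonzero zero-divisors

In Z/1677Z each nonzero element is either a unit (gcd with 1677 is 1) or a zero-divisor (gcd > 1). The number of units is φ(1677): factorise 1677 = 3 · 13 · 43, so φ(1677) = (3 − 1) · (13 − 1) · (43 − 1) = 2 · 12 · 42 = 1008. The nonzero elements number 1677 − 1 = 1676. Hence the nonzero zero-divisors number 1676 − 1008 = 668.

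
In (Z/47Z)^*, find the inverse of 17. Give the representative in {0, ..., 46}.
Apply the extended Euclidean algorithm to (47, 17), tracking rows (r, s, t) with s·47 + t·17 = r. Each division r_prev = q·r_cur + r_new produces the new row as (previous row) − q·(current row):
  row A: (47, 1, 0)   [1·47 + 0·17 = 47]
  row B: (17, 0, 1)   [0·47 + 1·17 = 17]
  47 = 2·17 + 13   → row C = row A − 2·row B = (13, 1, −2)   [check: 1·47 − 2·17 = 13]
  17 = 1·13 + 4   → row D = row B − 1·row C = (4, −1, 3)   [check: −1·47 + 3·17 = 4]
  13 = 3·4 + 1   → row E = row C − 3·row D = (1, 4, −11)   [check: 4·47 − 11·17 = 1]
  4 = 4·1 + 0   → remainder 0, stop. gcd = 1 (last nonzero row E).
The gcd is 1, so 17 is invertible mod 47. The last nonzero row gives 4·47 − 11·17 = 1, so t = −11. So 17^(−1) ≡ −11 ≡ 36 (mod 47). Verify: 17 · 36 = 612 ≡ 1 (mod 47). ✓

Final answer: 17^(−1) ≡ 36 (mod 47)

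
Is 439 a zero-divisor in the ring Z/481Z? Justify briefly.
gcd(439, 481) = 1, so 439 is a unit in Z/481Z (it has a multiplicative inverse). A unit cannot be a zero-divisor: if 439·b ≡ 0 then multiplying both sides by 439^(−1) gives b ≡ 0. So 439 is not a zero-divisor.

Final answer: NO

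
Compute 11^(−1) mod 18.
11^(−1) ≡ 5 (mod 18)

Apply the extended Euclidean algorithm to (18, 11), tracking rows (r, s, t) with s·18 + t·11 = r. Each division r_prev = q·r_cur + r_new produces the new row as (previous row) − q·(current row):
  row A: (18, 1, 0)   [1·18 + 0·11 = 18]
  row B: (11, 0, 1)   [0·18 + 1·11 = 11]
  18 = 1·11 + 7   → row C = row A − 1·row B = (7, 1, −1)   [check: 1·18 − 1·11 = 7]
  11 = 1·7 + 4   → row D = row B − 1·row C = (4, −1, 2)   [check: −1·18 + 2·11 = 4]
  7 = 1·4 + 3   → row E = row C − 1·row D = (3, 2, −3)   [check: 2·18 − 3·11 = 3]
  4 = 1·3 + 1   → row F = row D − 1·row E = (1, −3, 5)   [check: −3·18 + 5·11 = 1]
  3 = 3·1 + 0   → remainder 0, stop. gcd = 1 (last nonzero row F).
The gcd is 1, so 11 is invertible mod 18. The last nonzero row gives −3·18 + 5·11 = 1, so t = 5. So 11^(−1) ≡ 5 (mod 18). Verify: 11 · 5 = 55 ≡ 1 (mod 18). ✓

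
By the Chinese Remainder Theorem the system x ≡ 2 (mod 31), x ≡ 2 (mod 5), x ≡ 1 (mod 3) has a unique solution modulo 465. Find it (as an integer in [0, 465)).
The moduli 31, 5, 3 are pairwise coprime, so by the CRT there is a unique solution mod 31·5·3 = 465.
Solve by successive substitution. Start with x ≡ 2 (mod 31).
  Combine with x ≡ 2 (mod 5): write x = 2 + 31·t and require 2 + 31·t ≡ 2 (mod 5), i.e. 31·t ≡ 2 − 2 ≡ 0 (mod 5). Since 31^(−1) ≡ 1 (mod 5) (31 ≡ 1 (mod 5)), t ≡ 1·0 ≡ 0 (mod 5). So x ≡ 2 + 31·0 = 2 (mod 155).
  Combine with x ≡ 1 (mod 3): write x = 2 + 155·t and require 2 + 155·t ≡ 1 (mod 3), i.e. 155·t ≡ 1 − 2 ≡ 2 (mod 3). Since 155^(−1) ≡ 2 (mod 3) (155 ≡ 2 (mod 3)), t ≡ 2·2 ≡ 1 (mod 3). So x ≡ 2 + 155·1 = 157 (mod 465).
Unique solution in [0, 465): x = 157.

Final answer: x ≡ 157 (mod 465); the representative in [0, 465) is 157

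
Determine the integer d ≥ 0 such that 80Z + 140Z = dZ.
(80, 140) = (20); d = 20

In the PID Z, (a, b) is generated by gcd(a, b). Compute gcd(140, 80) with the extended Euclidean algorithm, tracking rows (r, s, t) with s·140 + t·80 = r:
  row A: (140, 1, 0)   [1·140 + 0·80 = 140]
  row B: (80, 0, 1)   [0·140 + 1·80 = 80]
  140 = 1·80 + 60   → row C = row A − 1·row B = (60, 1, −1)   [check: 1·140 − 1·80 = 60]
  80 = 1·60 + 20   → row D = row B − 1·row C = (20, −1, 2)   [check: −1·140 + 2·80 = 20]
  60 = 3·20 + 0   → remainder 0, stop. gcd = 20 (last nonzero row D).
So gcd(80, 140) = 20, with Bézout identity −1·140 + 2·80 = 20. Containment (⊇): the Bézout identity exhibits 20 as an element of (80, 140), giving (20) ⊆ (80, 140). Containment (⊆): since 20 | 80 and 20 | 140 (80 = 20·4, 140 = 20·7), every Z-linear combination of 80 and 140 is divisible by 20, so (80, 140) ⊆ (20). Therefore (80, 140) = (20), d = 20.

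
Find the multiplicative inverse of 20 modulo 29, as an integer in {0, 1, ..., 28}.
Apply the extended Euclidean algorithm to (29, 20), tracking rows (r, s, t) with s·29 + t·20 = r. Each division r_prev = q·r_cur + r_new produces the new row as (previous row) − q·(current row):
  row A: (29, 1, 0)   [1·29 + 0·20 = 29]
  row B: (20, 0, 1)   [0·29 + 1·20 = 20]
  29 = 1·20 + 9   → row C = row A − 1·row B = (9, 1, −1)   [check: 1·29 − 1·20 = 9]
  20 = 2·9 + 2   → row D = row B − 2·row C = (2, −2, 3)   [check: −2·29 + 3·20 = 2]
  9 = 4·2 + 1   → row E = row C − 4·row D = (1, 9, −13)   [check: 9·29 − 13·20 = 1]
  2 = 2·1 + 0   → remainder 0, stop. gcd = 1 (last nonzero row E).
The gcd is 1, so 20 is invertible mod 29. The last nonzero row gives 9·29 − 13·20 = 1, so t = −13. So 20^(−1) ≡ −13 ≡ 16 (mod 29). Verify: 20 · 16 = 320 ≡ 1 (mod 29). ✓

Final answer: 20^(−1) ≡ 16 (mod 29)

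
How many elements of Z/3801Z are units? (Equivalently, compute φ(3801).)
An element a ∈ Z/3801Z is a unit iff gcd(a, 3801) = 1, so the number of units is φ(3801). φ is multiplicative, with φ(p^e) = p^e − p^(e−1). Factorise 3801 = 3 · 7 · 181. Then
  φ(3801) = (3 − 1) · (7 − 1) · (181 − 1) = 2 · 6 · 180 = 2160.

Final answer: Z/3801Z has φ(3801) = 2160 units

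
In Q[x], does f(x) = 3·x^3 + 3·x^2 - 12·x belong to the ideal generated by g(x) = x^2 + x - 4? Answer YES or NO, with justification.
YES

In Q[x] the ideal (g) consists of all multiples of g, so f ∈ (g) iff g | f, i.e. iff the remainder of f on division by g is 0. Divide f by g (g is monic, so eliminate the leading term of the running remainder at each step):
  leading term 3·x^3: subtract (3·x)·g(x) = 3·x^3 + 3·x^2 - 12·x, leaving 0
The remainder is 0, so f(x) = g(x) · h(x) with h(x) = 3·x. Hence g | f, i.e. f ∈ (g).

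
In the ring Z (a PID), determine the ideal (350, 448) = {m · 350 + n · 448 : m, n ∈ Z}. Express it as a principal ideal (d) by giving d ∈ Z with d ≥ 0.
(350, 448) = (14); d = 14

In the PID Z, (a, b) is generated by gcd(a, b). Compute gcd(448, 350) with the extended Euclidean algorithm, tracking rows (r, s, t) with s·448 + t·350 = r:
  row A: (448, 1, 0)   [1·448 + 0·350 = 448]
  row B: (350, 0, 1)   [0·448 + 1·350 = 350]
  448 = 1·350 + 98   → row C = row A − 1·row B = (98, 1, −1)   [check: 1·448 − 1·350 = 98]
  350 = 3·98 + 56   → row D = row B − 3·row C = (56, −3, 4)   [check: −3·448 + 4·350 = 56]
  98 = 1·56 + 42   → row E = row C − 1·row D = (42, 4, −5)   [check: 4·448 − 5·350 = 42]
  56 = 1·42 + 14   → row F = row D − 1·row E = (14, −7, 9)   [check: −7·448 + 9·350 = 14]
  42 = 3·14 + 0   → remainder 0, stop. gcd = 14 (last nonzero row F).
So gcd(350, 448) = 14, with Bézout identity −7·448 + 9·350 = 14. Containment (⊇): the Bézout identity exhibits 14 as an element of (350, 448), giving (14) ⊆ (350, 448). Containment (⊆): since 14 | 350 and 14 | 448 (350 = 14·25, 448 = 14·32), every Z-linear combination of 350 and 448 is divisible by 14, so (350, 448) ⊆ (14). Therefore (350, 448) = (14), d = 14.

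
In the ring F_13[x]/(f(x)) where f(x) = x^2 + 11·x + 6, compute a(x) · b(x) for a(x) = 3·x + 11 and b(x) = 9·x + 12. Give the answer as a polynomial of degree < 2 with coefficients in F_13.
Multiply as integer polynomials: a · b = 27·x^2 + 135·x + 132. Reducing coefficients mod 13: a · b ≡ x^2 + 5·x + 2. Now divide by f(x) = x^2 + 11·x + 6 in F_13[x], eliminating the leading term at each step:
  leading term x^2: subtract (1)·f(x) = x^2 + 11·x + 6, leaving 7·x + 9 (coefficients mod 13)
The degree is now < 2, so this is the remainder. Hence a · b ≡ 7·x + 9 in F_13[x]/(f).

Final answer: a · b ≡ 7·x + 9 (mod f(x))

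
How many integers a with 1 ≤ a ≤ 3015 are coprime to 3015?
The number of a ∈ {1, ..., 3015} with gcd(a, 3015) = 1 is by definition Euler's totient φ(3015). φ is multiplicative, with φ(p^e) = p^e − p^(e−1). Factorise 3015 = 3^2 · 5 · 67. Then
  φ(3015) = (3^2 − 3^1) · (5 − 1) · (67 − 1) = 6 · 4 · 66 = 1584.
So there are 1584 such integers.

Final answer: 1584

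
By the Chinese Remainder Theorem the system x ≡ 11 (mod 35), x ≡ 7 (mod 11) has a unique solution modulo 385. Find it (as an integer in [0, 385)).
The moduli 35, 11 are pairwise coprime, so by the CRT there is a unique solution mod 35·11 = 385.
Solve by successive substitution. Start with x ≡ 11 (mod 35).
  Combine with x ≡ 7 (mod 11): write x = 11 + 35·t and require 11 + 35·t ≡ 7 (mod 11), i.e. 35·t ≡ 7 − 11 ≡ 7 (mod 11). Since 35^(−1) ≡ 6 (mod 11) (35 ≡ 2 (mod 11)), t ≡ 6·7 ≡ 9 (mod 11). So x ≡ 11 + 35·9 = 326 (mod 385).
Unique solution in [0, 385): x = 326.

Final answer: x ≡ 326 (mod 385); the representative in [0, 385) is 326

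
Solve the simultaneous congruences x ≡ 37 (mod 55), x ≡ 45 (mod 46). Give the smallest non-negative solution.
The moduli 55, 46 are pairwise coprime, so by the CRT there is a unique solution mod 55·46 = 2530.
Solve by successive substitution. Start with x ≡ 37 (mod 55).
  Combine with x ≡ 45 (mod 46): write x = 37 + 55·t and require 37 + 55·t ≡ 45 (mod 46), i.e. 55·t ≡ 45 − 37 ≡ 8 (mod 46). Since 55^(−1) ≡ 41 (mod 46) (55 ≡ 9 (mod 46)), t ≡ 41·8 ≡ 6 (mod 46). So x ≡ 37 + 55·6 = 367 (mod 2530).
Unique solution in [0, 2530): x = 367.

Final answer: x ≡ 367 (mod 2530); the representative in [0, 2530) is 367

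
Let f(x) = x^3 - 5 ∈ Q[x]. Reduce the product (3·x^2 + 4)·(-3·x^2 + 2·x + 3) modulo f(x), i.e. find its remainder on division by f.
a · b ≡ -3·x^2 - 37·x + 42 (mod f(x))

First multiply in Q[x] without reducing: a · b = -9·x^4 + 6·x^3 - 3·x^2 + 8·x + 12. Now divide by f(x) = x^3 - 5, eliminating the leading term at each step:
  leading term -9·x^4: subtract (-9·x)·f(x) = -9·x^4 + 45·x, leaving 6·x^3 - 3·x^2 - 37·x + 12
  leading term 6·x^3: subtract (6)·f(x) = 6·x^3 - 30, leaving -3·x^2 - 37·x + 42
The degree is now < 3, so this is the remainder. Hence a · b ≡ -3·x^2 - 37·x + 42 in Q[x]/(f).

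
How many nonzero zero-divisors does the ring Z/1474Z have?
Z/1474Z has 813 nonzero zero-divisors

In Z/1474Z each nonzero element is either a unit (gcd with 1474 is 1) or a zero-divisor (gcd > 1). The number of units is φ(1474): factorise 1474 = 2 · 11 · 67, so φ(1474) = (2 − 1) · (11 − 1) · (67 − 1) = 1 · 10 · 66 = 660. The nonzero elements number 1474 − 1 = 1473. Hence the nonzero zero-divisors number 1473 − 660 = 813.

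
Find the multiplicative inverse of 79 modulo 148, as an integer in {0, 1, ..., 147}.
Apply the extended Euclidean algorithm to (148, 79), tracking rows (r, s, t) with s·148 + t·79 = r. Each division r_prev = q·r_cur + r_new produces the new row as (previous row) − q·(current row):
  row A: (148, 1, 0)   [1·148 + 0·79 = 148]
  row B: (79, 0, 1)   [0·148 + 1·79 = 79]
  148 = 1·79 + 69   → row C = row A − 1·row B = (69, 1, −1)   [check: 1·148 − 1·79 = 69]
  79 = 1·69 + 10   → row D = row B − 1·row C = (10, −1, 2)   [check: −1·148 + 2·79 = 10]
  69 = 6·10 + 9   → row E = row C − 6·row D = (9, 7, −13)   [check: 7·148 − 13·79 = 9]
  10 = 1·9 + 1   → row F = row D − 1·row E = (1, −8, 15)   [check: −8·148 + 15·79 = 1]
  9 = 9·1 + 0   → remainder 0, stop. gcd = 1 (last nonzero row F).
The gcd is 1, so 79 is invertible mod 148. The last nonzero row gives −8·148 + 15·79 = 1, so t = 15. So 79^(−1) ≡ 15 (mod 148). Verify: 79 · 15 = 1185 ≡ 1 (mod 148). ✓

Final answer: 79^(−1) ≡ 15 (mod 148)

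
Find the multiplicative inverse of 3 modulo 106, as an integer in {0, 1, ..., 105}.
3^(−1) ≡ 71 (mod 106)

Apply the extended Euclidean algorithm to (106, 3), tracking rows (r, s, t) with s·106 + t·3 = r. Each division r_prev = q·r_cur + r_new produces the new row as (previous row) − q·(current row):
  row A: (106, 1, 0)   [1·106 + 0·3 = 106]
  row B: (3, 0, 1)   [0·106 + 1·3 = 3]
  106 = 35·3 + 1   → row C = row A − 35·row B = (1, 1, −35)   [check: 1·106 − 35·3 = 1]
  3 = 3·1 + 0   → remainder 0, stop. gcd = 1 (last nonzero row C).
The gcd is 1, so 3 is invertible mod 106. The last nonzero row gives 1·106 − 35·3 = 1, so t = −35. So 3^(−1) ≡ −35 ≡ 71 (mod 106). Verify: 3 · 71 = 213 ≡ 1 (mod 106). ✓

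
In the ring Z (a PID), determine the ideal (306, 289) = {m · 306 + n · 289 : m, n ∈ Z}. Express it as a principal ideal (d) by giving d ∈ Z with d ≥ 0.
(306, 289) = (17); d = 17

In the PID Z, (a, b) is generated by gcd(a, b). Compute gcd(306, 289) with the extended Euclidean algorithm, tracking rows (r, s, t) with s·306 + t·289 = r:
  row A: (306, 1, 0)   [1·306 + 0·289 = 306]
  row B: (289, 0, 1)   [0·306 + 1·289 = 289]
  306 = 1·289 + 17   → row C = row A − 1·row B = (17, 1, −1)   [check: 1·306 − 1·289 = 17]
  289 = 17·17 + 0   → remainder 0, stop. gcd = 17 (last nonzero row C).
So gcd(306, 289) = 17, with Bézout identity 1·306 − 1·289 = 17. Containment (⊇): the Bézout identity exhibits 17 as an element of (306, 289), giving (17) ⊆ (306, 289). Containment (⊆): since 17 | 306 and 17 | 289 (306 = 17·18, 289 = 17·17), every Z-linear combination of 306 and 289 is divisible by 17, so (306, 289) ⊆ (17). Therefore (306, 289) = (17), d = 17.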